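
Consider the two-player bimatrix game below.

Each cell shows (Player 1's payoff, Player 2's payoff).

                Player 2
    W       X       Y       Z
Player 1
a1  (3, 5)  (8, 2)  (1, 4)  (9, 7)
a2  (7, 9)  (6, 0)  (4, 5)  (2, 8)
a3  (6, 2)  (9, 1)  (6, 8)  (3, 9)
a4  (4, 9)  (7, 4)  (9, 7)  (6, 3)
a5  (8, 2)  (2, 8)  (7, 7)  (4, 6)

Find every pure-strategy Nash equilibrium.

Pure NE: (a1, Z)

Player 1 against W: payoffs 3, 7, 6, 4, 8 → best response a5.
Player 1 against X: payoffs 8, 6, 9, 7, 2 → best response a3.
Player 1 against Y: payoffs 1, 4, 6, 9, 7 → best response a4.
Player 1 against Z: payoffs 9, 2, 3, 6, 4 → best response a1.
Player 2 against a1: payoffs 5, 2, 4, 7 → best response Z.
Player 2 against a2: payoffs 9, 0, 5, 8 → best response W.
Player 2 against a3: payoffs 2, 1, 8, 9 → best response Z.
Player 2 against a4: payoffs 9, 4, 7, 3 → best response W.
Player 2 against a5: payoffs 2, 8, 7, 6 → best response X.
Mutual best responses: (a1, Z).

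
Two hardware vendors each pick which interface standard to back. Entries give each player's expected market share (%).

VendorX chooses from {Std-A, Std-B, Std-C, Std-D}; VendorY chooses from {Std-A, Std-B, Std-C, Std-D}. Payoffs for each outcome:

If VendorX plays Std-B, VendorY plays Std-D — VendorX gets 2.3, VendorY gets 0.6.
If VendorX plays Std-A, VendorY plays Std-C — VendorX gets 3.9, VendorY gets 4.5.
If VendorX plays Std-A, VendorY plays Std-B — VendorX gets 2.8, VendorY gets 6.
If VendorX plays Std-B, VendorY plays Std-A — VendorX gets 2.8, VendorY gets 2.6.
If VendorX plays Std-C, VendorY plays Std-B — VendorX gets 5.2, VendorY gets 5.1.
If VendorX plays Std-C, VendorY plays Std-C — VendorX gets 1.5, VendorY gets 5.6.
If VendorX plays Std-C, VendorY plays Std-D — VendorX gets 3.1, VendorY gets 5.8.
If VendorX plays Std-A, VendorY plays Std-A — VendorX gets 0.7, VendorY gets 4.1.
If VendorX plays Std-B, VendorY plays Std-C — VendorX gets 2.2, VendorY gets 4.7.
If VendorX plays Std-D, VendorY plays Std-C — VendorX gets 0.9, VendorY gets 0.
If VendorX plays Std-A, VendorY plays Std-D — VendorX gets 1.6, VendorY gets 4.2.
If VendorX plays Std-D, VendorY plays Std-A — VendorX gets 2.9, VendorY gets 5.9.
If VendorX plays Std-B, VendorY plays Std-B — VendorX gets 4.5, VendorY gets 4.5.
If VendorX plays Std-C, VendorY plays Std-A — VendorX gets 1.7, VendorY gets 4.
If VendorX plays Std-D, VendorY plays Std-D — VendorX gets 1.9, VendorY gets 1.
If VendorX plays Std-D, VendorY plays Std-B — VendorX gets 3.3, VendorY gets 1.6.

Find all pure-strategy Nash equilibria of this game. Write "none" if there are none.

For each strategy profile, look for a profitable unilateral deviation.
(Std-A, Std-A): VendorX can switch to Std-B (0.7 → 2.8). Not NE.
(Std-A, Std-B): VendorX can switch to Std-B (2.8 → 4.5). Not NE.
(Std-A, Std-C): VendorY can switch to Std-B (4.5 → 6). Not NE.
(Std-A, Std-D): VendorX can switch to Std-B (1.6 → 2.3). Not NE.
(Std-B, Std-A): VendorX can switch to Std-D (2.8 → 2.9). Not NE.
(Std-B, Std-B): VendorX can switch to Std-C (4.5 → 5.2). Not NE.
(Std-B, Std-C): VendorX can switch to Std-A (2.2 → 3.9). Not NE.
(Std-B, Std-D): VendorX can switch to Std-C (2.3 → 3.1). Not NE.
(Std-C, Std-D): VendorX gets 3.1, best alternative 2.3; VendorY gets 5.8, best alternative 5.6. No profitable deviation — NE.
(Std-D, Std-A): VendorX gets 2.9, best alternative 2.8; VendorY gets 5.9, best alternative 1.6. No profitable deviation — NE.
(The remaining 6 profiles each have a profitable deviation by the same check.)

Pure-strategy Nash equilibria: (Std-C, Std-D) and (Std-D, Std-A)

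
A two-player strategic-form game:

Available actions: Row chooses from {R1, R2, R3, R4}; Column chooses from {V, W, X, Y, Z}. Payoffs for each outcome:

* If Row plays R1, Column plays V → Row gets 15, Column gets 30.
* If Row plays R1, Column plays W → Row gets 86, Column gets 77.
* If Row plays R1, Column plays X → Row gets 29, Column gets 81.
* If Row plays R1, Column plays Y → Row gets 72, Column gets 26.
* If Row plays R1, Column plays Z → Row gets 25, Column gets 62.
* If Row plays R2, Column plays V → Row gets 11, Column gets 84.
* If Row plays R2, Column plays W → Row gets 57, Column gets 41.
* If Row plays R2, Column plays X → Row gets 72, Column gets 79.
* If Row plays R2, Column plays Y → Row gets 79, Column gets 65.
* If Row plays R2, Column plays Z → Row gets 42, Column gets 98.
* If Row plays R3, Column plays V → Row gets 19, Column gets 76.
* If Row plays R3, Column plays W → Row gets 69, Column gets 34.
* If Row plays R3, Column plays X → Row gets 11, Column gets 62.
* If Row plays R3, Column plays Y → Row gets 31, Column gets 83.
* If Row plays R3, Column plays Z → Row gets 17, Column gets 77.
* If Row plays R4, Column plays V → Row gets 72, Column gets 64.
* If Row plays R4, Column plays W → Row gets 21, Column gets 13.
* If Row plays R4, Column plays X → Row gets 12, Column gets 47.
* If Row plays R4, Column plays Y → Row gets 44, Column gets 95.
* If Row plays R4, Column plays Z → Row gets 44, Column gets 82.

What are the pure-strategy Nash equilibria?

No pure-strategy Nash equilibrium.

Row against V: payoffs 15, 11, 19, 72 → best response R4.
Row against W: payoffs 86, 57, 69, 21 → best response R1.
Row against X: payoffs 29, 72, 11, 12 → best response R2.
Row against Y: payoffs 72, 79, 31, 44 → best response R2.
Row against Z: payoffs 25, 42, 17, 44 → best response R4.
Column against R1: payoffs 30, 77, 81, 26, 62 → best response X.
Column against R2: payoffs 84, 41, 79, 65, 98 → best response Z.
Column against R3: payoffs 76, 34, 62, 83, 77 → best response Y.
Column against R4: payoffs 64, 13, 47, 95, 82 → best response Y.
No profile is a mutual best response for all players.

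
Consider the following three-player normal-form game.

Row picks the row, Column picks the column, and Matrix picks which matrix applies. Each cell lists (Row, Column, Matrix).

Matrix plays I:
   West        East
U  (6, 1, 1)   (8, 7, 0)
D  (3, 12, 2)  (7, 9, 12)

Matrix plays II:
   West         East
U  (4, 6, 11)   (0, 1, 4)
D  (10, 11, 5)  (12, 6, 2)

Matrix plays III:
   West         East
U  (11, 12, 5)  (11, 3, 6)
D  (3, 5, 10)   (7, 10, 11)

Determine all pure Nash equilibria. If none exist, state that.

Row against (West, I): payoffs 6, 3 → best response U.
Row against (West, II): payoffs 4, 10 → best response D.
Row against (West, III): payoffs 11, 3 → best response U.
Row against (East, I): payoffs 8, 7 → best response U.
Row against (East, II): payoffs 0, 12 → best response D.
Row against (East, III): payoffs 11, 7 → best response U.
Column against (U, I): payoffs 1, 7 → best response East.
Column against (U, II): payoffs 6, 1 → best response West.
Column against (U, III): payoffs 12, 3 → best response West.
Column against (D, I): payoffs 12, 9 → best response West.
Column against (D, II): payoffs 11, 6 → best response West.
Column against (D, III): payoffs 5, 10 → best response East.
Matrix against (U, West): payoffs 1, 11, 5 → best response II.
Matrix against (U, East): payoffs 0, 4, 6 → best response III.
Matrix against (D, West): payoffs 2, 5, 10 → best response III.
Matrix against (D, East): payoffs 12, 2, 11 → best response I.
No profile is a mutual best response for all players.

There is no pure-strategy Nash equilibrium.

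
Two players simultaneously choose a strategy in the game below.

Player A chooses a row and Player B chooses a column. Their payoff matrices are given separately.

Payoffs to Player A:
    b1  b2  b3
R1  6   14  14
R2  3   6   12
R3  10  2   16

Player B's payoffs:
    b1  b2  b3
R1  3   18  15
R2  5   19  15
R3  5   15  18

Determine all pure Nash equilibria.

Check each profile: it is a Nash equilibrium iff no player can strictly gain by switching unilaterally.
(R1, b1): Player A can switch to R3 (6 → 10). Not NE.
(R1, b2): Player A gets 14, best alternative 6; Player B gets 18, best alternative 15. No profitable deviation — NE.
(R1, b3): Player A can switch to R3 (14 → 16). Not NE.
(R2, b1): Player A can switch to R1 (3 → 6). Not NE.
(R2, b2): Player A can switch to R1 (6 → 14). Not NE.
(R2, b3): Player A can switch to R1 (12 → 14). Not NE.
(R3, b1): Player B can switch to b2 (5 → 15). Not NE.
(R3, b3): Player A gets 16, best alternative 14; Player B gets 18, best alternative 15. No profitable deviation — NE.
(The remaining 1 profile has a profitable deviation by the same check.)

The pure Nash equilibria are (R1, b2), (R3, b3).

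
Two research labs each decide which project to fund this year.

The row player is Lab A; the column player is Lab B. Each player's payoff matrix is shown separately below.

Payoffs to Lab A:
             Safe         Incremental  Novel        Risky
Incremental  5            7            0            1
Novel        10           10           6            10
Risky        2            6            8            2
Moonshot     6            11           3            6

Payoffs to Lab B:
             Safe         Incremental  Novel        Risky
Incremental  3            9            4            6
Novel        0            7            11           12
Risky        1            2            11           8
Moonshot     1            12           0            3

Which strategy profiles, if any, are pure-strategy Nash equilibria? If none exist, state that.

Lab A against Safe: payoffs 5, 10, 2, 6 → best response Novel.
Lab A against Incremental: payoffs 7, 10, 6, 11 → best response Moonshot.
Lab A against Novel: payoffs 0, 6, 8, 3 → best response Risky.
Lab A against Risky: payoffs 1, 10, 2, 6 → best response Novel.
Lab B against Incremental: payoffs 3, 9, 4, 6 → best response Incremental.
Lab B against Novel: payoffs 0, 7, 11, 12 → best response Risky.
Lab B against Risky: payoffs 1, 2, 11, 8 → best response Novel.
Lab B against Moonshot: payoffs 1, 12, 0, 3 → best response Incremental.
Mutual best responses: (Novel, Risky); (Risky, Novel); (Moonshot, Incremental).

(Novel, Risky) and (Risky, Novel) and (Moonshot, Incremental)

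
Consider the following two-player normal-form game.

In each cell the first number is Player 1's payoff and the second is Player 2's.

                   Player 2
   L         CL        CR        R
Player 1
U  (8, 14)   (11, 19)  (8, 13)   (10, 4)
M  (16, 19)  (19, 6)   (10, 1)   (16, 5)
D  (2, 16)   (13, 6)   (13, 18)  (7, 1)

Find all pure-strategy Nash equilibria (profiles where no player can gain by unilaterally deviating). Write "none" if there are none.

(M, L), (D, CR)

(U, L): Player 1 can switch to M (8 → 16). Not NE.
(U, CL): Player 1 can switch to M (11 → 19). Not NE.
(U, CR): Player 1 can switch to M (8 → 10). Not NE.
(U, R): Player 1 can switch to M (10 → 16). Not NE.
(M, L): Player 1 gets 16, best alternative 8; Player 2 gets 19, best alternative 6. No profitable deviation — NE.
(M, CL): Player 2 can switch to L (6 → 19). Not NE.
(M, CR): Player 1 can switch to D (10 → 13). Not NE.
(M, R): Player 2 can switch to L (5 → 19). Not NE.
(D, L): Player 1 can switch to U (2 → 8). Not NE.
(D, CL): Player 1 can switch to M (13 → 19). Not NE.
(D, CR): Player 1 gets 13, best alternative 10; Player 2 gets 18, best alternative 16. No profitable deviation — NE.
(D, R): Player 1 can switch to U (7 → 10). Not NE.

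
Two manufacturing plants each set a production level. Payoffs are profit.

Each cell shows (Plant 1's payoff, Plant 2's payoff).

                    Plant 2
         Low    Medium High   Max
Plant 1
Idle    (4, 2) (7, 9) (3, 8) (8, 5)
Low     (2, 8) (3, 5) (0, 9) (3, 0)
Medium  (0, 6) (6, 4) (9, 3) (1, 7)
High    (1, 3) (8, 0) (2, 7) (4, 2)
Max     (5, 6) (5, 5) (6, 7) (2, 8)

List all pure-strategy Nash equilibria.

Plant 1 against Low: payoffs 4, 2, 0, 1, 5 → best response Max.
Plant 1 against Medium: payoffs 7, 3, 6, 8, 5 → best response High.
Plant 1 against High: payoffs 3, 0, 9, 2, 6 → best response Medium.
Plant 1 against Max: payoffs 8, 3, 1, 4, 2 → best response Idle.
Plant 2 against Idle: payoffs 2, 9, 8, 5 → best response Medium.
Plant 2 against Low: payoffs 8, 5, 9, 0 → best response High.
Plant 2 against Medium: payoffs 6, 4, 3, 7 → best response Max.
Plant 2 against High: payoffs 3, 0, 7, 2 → best response High.
Plant 2 against Max: payoffs 6, 5, 7, 8 → best response Max.
No profile is a mutual best response for all players.

This game has no pure Nash equilibrium.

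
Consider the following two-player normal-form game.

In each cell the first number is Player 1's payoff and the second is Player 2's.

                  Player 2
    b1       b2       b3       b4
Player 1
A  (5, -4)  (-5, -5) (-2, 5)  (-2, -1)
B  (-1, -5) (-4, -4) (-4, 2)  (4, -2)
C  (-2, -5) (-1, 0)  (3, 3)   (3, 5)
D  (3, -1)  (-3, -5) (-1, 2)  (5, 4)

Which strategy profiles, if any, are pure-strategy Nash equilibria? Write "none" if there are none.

The unique pure-strategy Nash equilibrium is (D, b4).

(A, b1): Player 2 can switch to b3 (-4 → 5). Not NE.
(A, b2): Player 1 can switch to B (-5 → -4). Not NE.
(A, b3): Player 1 can switch to C (-2 → 3). Not NE.
(A, b4): Player 1 can switch to B (-2 → 4). Not NE.
(B, b1): Player 1 can switch to A (-1 → 5). Not NE.
(B, b2): Player 1 can switch to C (-4 → -1). Not NE.
(B, b3): Player 1 can switch to A (-4 → -2). Not NE.
(B, b4): Player 1 can switch to D (4 → 5). Not NE.
(C, b1): Player 1 can switch to A (-2 → 5). Not NE.
(C, b2): Player 2 can switch to b3 (0 → 3). Not NE.
(C, b3): Player 2 can switch to b4 (3 → 5). Not NE.
(C, b4): Player 1 can switch to B (3 → 4). Not NE.
(D, b4): Player 1 gets 5, best alternative 4; Player 2 gets 4, best alternative 2. No profitable deviation — NE.
(The remaining 3 profiles each have a profitable deviation by the same check.)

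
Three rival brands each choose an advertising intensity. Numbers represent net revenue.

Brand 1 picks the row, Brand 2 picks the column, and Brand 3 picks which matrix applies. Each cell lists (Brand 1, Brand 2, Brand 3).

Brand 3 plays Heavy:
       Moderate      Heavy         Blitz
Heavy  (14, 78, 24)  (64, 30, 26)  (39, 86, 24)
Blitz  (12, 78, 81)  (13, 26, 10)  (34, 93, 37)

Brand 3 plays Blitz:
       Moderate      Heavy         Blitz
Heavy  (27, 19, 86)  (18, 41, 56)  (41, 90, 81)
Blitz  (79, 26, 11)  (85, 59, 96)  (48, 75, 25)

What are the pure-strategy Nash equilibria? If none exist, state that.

This game has no pure Nash equilibrium.

Check each profile: it is a Nash equilibrium iff no player can strictly gain by switching unilaterally.
(Heavy, Moderate, Heavy): Brand 2 can switch to Blitz (78 → 86). Not NE.
(Heavy, Moderate, Blitz): Brand 1 can switch to Blitz (27 → 79). Not NE.
(Heavy, Heavy, Heavy): Brand 2 can switch to Moderate (30 → 78). Not NE.
(Heavy, Heavy, Blitz): Brand 1 can switch to Blitz (18 → 85). Not NE.
(Heavy, Blitz, Heavy): Brand 3 can switch to Blitz (24 → 81). Not NE.
(Heavy, Blitz, Blitz): Brand 1 can switch to Blitz (41 → 48). Not NE.
(Blitz, Moderate, Heavy): Brand 1 can switch to Heavy (12 → 14). Not NE.
(Blitz, Moderate, Blitz): Brand 2 can switch to Heavy (26 → 59). Not NE.
(Blitz, Heavy, Heavy): Brand 1 can switch to Heavy (13 → 64). Not NE.
(Blitz, Heavy, Blitz): Brand 2 can switch to Blitz (59 → 75). Not NE.
(Blitz, Blitz, Heavy): Brand 1 can switch to Heavy (34 → 39). Not NE.
(Blitz, Blitz, Blitz): Brand 3 can switch to Heavy (25 → 37). Not NE.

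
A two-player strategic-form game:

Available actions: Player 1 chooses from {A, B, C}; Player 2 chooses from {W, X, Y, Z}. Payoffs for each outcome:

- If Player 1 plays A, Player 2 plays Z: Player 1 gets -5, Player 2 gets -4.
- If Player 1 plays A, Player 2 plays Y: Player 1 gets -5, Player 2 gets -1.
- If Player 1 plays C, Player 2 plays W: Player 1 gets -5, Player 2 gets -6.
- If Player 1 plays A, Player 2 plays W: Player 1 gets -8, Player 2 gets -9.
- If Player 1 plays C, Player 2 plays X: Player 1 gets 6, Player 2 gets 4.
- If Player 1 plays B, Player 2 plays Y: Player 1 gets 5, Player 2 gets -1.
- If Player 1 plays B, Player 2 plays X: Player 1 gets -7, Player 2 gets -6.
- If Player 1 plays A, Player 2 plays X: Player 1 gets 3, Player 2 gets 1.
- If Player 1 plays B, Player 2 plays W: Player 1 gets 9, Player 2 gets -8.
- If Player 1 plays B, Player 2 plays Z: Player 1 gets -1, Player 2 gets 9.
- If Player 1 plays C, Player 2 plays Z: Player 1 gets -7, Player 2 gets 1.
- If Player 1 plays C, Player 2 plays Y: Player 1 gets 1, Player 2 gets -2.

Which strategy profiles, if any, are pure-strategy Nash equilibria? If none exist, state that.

Player 1 against W: payoffs -8, 9, -5 → best response B.
Player 1 against X: payoffs 3, -7, 6 → best response C.
Player 1 against Y: payoffs -5, 5, 1 → best response B.
Player 1 against Z: payoffs -5, -1, -7 → best response B.
Player 2 against A: payoffs -9, 1, -1, -4 → best response X.
Player 2 against B: payoffs -8, -6, -1, 9 → best response Z.
Player 2 against C: payoffs -6, 4, -2, 1 → best response X.
Mutual best responses: (B, Z); (C, X).

(B, Z), (C, X)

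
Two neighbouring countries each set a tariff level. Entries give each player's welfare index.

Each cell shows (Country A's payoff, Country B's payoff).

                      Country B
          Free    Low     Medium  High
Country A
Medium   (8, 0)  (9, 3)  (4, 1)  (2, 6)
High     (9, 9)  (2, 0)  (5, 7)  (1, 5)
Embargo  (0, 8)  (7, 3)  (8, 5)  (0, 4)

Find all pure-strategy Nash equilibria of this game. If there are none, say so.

Check each profile: it is a Nash equilibrium iff no player can strictly gain by switching unilaterally.
(Medium, Free): Country A can switch to High (8 → 9). Not NE.
(Medium, Low): Country B can switch to High (3 → 6). Not NE.
(Medium, Medium): Country A can switch to High (4 → 5). Not NE.
(Medium, High): Country A gets 2, best alternative 1; Country B gets 6, best alternative 3. No profitable deviation — NE.
(High, Free): Country A gets 9, best alternative 8; Country B gets 9, best alternative 7. No profitable deviation — NE.
(High, Low): Country A can switch to Medium (2 → 9). Not NE.
(High, Medium): Country A can switch to Embargo (5 → 8). Not NE.
(High, High): Country A can switch to Medium (1 → 2). Not NE.
(Embargo, Free): Country A can switch to Medium (0 → 8). Not NE.
(Embargo, Low): Country A can switch to Medium (7 → 9). Not NE.
(Embargo, Medium): Country B can switch to Free (5 → 8). Not NE.
(Embargo, High): Country A can switch to Medium (0 → 2). Not NE.

(Medium, High) and (High, Free)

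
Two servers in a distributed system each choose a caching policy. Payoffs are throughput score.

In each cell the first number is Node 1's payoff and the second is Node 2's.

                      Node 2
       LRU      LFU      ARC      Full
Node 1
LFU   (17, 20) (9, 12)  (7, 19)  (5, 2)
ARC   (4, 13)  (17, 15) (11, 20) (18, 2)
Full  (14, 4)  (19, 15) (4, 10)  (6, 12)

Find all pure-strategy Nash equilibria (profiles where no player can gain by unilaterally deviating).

Pure-strategy Nash equilibria: (LFU, LRU) and (ARC, ARC) and (Full, LFU)

For each player, find the best response to each opponent profile; mutual best responses are the pure NE.
Node 1 against LRU: payoffs 17, 4, 14 → best response LFU.
Node 1 against LFU: payoffs 9, 17, 19 → best response Full.
Node 1 against ARC: payoffs 7, 11, 4 → best response ARC.
Node 1 against Full: payoffs 5, 18, 6 → best response ARC.
Node 2 against LFU: payoffs 20, 12, 19, 2 → best response LRU.
Node 2 against ARC: payoffs 13, 15, 20, 2 → best response ARC.
Node 2 against Full: payoffs 4, 15, 10, 12 → best response LFU.
Mutual best responses: (LFU, LRU); (ARC, ARC); (Full, LFU).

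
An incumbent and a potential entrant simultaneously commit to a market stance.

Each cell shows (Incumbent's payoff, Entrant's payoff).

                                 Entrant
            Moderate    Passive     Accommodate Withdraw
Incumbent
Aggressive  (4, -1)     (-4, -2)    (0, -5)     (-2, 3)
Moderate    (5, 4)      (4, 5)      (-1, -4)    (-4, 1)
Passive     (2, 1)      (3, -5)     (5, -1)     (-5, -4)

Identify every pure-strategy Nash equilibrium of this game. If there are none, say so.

Mark each player's best response to every combination of opponents' strategies; a profile where every player is best-responding is a pure Nash equilibrium.
Incumbent against Moderate: payoffs 4, 5, 2 → best response Moderate.
Incumbent against Passive: payoffs -4, 4, 3 → best response Moderate.
Incumbent against Accommodate: payoffs 0, -1, 5 → best response Passive.
Incumbent against Withdraw: payoffs -2, -4, -5 → best response Aggressive.
Entrant against Aggressive: payoffs -1, -2, -5, 3 → best response Withdraw.
Entrant against Moderate: payoffs 4, 5, -4, 1 → best response Passive.
Entrant against Passive: payoffs 1, -5, -1, -4 → best response Moderate.
Mutual best responses: (Aggressive, Withdraw); (Moderate, Passive).

(Aggressive, Withdraw), (Moderate, Passive)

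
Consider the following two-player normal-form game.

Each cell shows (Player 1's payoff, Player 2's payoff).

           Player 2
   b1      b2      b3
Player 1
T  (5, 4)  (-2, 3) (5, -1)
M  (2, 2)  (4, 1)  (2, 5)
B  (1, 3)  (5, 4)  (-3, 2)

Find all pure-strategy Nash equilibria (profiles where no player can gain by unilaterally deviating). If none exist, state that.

The pure Nash equilibria are (T, b1), (B, b2).

Player 1 against b1: payoffs 5, 2, 1 → best response T.
Player 1 against b2: payoffs -2, 4, 5 → best response B.
Player 1 against b3: payoffs 5, 2, -3 → best response T.
Player 2 against T: payoffs 4, 3, -1 → best response b1.
Player 2 against M: payoffs 2, 1, 5 → best response b3.
Player 2 against B: payoffs 3, 4, 2 → best response b2.
Mutual best responses: (T, b1); (B, b2).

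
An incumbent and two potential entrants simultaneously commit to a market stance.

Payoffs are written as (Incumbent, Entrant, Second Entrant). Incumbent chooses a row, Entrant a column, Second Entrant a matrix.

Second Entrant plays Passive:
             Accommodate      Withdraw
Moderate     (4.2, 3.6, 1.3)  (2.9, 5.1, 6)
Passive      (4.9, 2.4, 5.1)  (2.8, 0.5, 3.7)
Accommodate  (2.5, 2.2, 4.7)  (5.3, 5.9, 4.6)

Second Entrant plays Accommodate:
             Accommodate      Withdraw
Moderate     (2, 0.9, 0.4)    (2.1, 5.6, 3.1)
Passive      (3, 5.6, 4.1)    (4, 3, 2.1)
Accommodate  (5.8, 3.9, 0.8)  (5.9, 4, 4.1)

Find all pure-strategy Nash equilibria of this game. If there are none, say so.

Incumbent against (Accommodate, Passive): payoffs 4.2, 4.9, 2.5 → best response Passive.
Incumbent against (Accommodate, Accommodate): payoffs 2, 3, 5.8 → best response Accommodate.
Incumbent against (Withdraw, Passive): payoffs 2.9, 2.8, 5.3 → best response Accommodate.
Incumbent against (Withdraw, Accommodate): payoffs 2.1, 4, 5.9 → best response Accommodate.
Entrant against (Moderate, Passive): payoffs 3.6, 5.1 → best response Withdraw.
Entrant against (Moderate, Accommodate): payoffs 0.9, 5.6 → best response Withdraw.
Entrant against (Passive, Passive): payoffs 2.4, 0.5 → best response Accommodate.
Entrant against (Passive, Accommodate): payoffs 5.6, 3 → best response Accommodate.
Entrant against (Accommodate, Passive): payoffs 2.2, 5.9 → best response Withdraw.
Entrant against (Accommodate, Accommodate): payoffs 3.9, 4 → best response Withdraw.
Second Entrant against (Moderate, Accommodate): payoffs 1.3, 0.4 → best response Passive.
Second Entrant against (Moderate, Withdraw): payoffs 6, 3.1 → best response Passive.
Second Entrant against (Passive, Accommodate): payoffs 5.1, 4.1 → best response Passive.
Second Entrant against (Passive, Withdraw): payoffs 3.7, 2.1 → best response Passive.
Second Entrant against (Accommodate, Accommodate): payoffs 4.7, 0.8 → best response Passive.
Second Entrant against (Accommodate, Withdraw): payoffs 4.6, 4.1 → best response Passive.
Mutual best responses: (Passive, Accommodate, Passive); (Accommodate, Withdraw, Passive).

The pure Nash equilibria are (Passive, Accommodate, Passive), (Accommodate, Withdraw, Passive).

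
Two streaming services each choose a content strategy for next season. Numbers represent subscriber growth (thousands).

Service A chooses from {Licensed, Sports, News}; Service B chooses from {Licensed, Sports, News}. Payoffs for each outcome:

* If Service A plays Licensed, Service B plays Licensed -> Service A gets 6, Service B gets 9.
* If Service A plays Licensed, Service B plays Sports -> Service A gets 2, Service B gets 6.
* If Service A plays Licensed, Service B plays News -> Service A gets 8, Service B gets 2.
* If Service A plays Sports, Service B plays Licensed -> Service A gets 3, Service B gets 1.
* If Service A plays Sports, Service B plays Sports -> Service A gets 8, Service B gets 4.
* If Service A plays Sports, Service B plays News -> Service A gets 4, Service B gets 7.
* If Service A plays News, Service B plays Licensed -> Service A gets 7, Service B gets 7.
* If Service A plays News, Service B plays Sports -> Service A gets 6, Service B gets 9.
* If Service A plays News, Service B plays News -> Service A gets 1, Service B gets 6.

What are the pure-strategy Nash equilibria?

(Licensed, Licensed): Service A can switch to News (6 → 7). Not NE.
(Licensed, Sports): Service A can switch to Sports (2 → 8). Not NE.
(Licensed, News): Service B can switch to Licensed (2 → 9). Not NE.
(Sports, Licensed): Service A can switch to Licensed (3 → 6). Not NE.
(Sports, Sports): Service B can switch to News (4 → 7). Not NE.
(Sports, News): Service A can switch to Licensed (4 → 8). Not NE.
(News, Licensed): Service B can switch to Sports (7 → 9). Not NE.
(News, Sports): Service A can switch to Sports (6 → 8). Not NE.
(The remaining 1 profile has a profitable deviation by the same check.)

This game has no pure Nash equilibrium.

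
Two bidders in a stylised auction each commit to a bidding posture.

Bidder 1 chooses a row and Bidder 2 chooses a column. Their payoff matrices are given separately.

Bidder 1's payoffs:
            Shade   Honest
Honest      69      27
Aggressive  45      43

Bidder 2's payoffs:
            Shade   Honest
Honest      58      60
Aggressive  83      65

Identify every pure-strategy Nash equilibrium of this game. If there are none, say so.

Bidder 1 against Shade: payoffs 69, 45 → best response Honest.
Bidder 1 against Honest: payoffs 27, 43 → best response Aggressive.
Bidder 2 against Honest: payoffs 58, 60 → best response Honest.
Bidder 2 against Aggressive: payoffs 83, 65 → best response Shade.
No profile is a mutual best response for all players.

There is no pure-strategy Nash equilibrium.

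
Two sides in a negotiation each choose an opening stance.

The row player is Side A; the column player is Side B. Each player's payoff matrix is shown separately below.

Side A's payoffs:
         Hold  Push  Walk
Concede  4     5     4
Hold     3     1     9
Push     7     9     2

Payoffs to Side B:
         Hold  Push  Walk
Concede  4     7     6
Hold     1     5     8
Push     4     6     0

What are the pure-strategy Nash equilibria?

(Hold, Walk) and (Push, Push)

(Concede, Hold): Side A can switch to Push (4 → 7). Not NE.
(Concede, Push): Side A can switch to Push (5 → 9). Not NE.
(Concede, Walk): Side A can switch to Hold (4 → 9). Not NE.
(Hold, Hold): Side A can switch to Concede (3 → 4). Not NE.
(Hold, Push): Side A can switch to Concede (1 → 5). Not NE.
(Hold, Walk): Side A gets 9, best alternative 4; Side B gets 8, best alternative 5. No profitable deviation — NE.
(Push, Hold): Side B can switch to Push (4 → 6). Not NE.
(Push, Push): Side A gets 9, best alternative 5; Side B gets 6, best alternative 4. No profitable deviation — NE.
(Push, Walk): Side A can switch to Concede (2 → 4). Not NE.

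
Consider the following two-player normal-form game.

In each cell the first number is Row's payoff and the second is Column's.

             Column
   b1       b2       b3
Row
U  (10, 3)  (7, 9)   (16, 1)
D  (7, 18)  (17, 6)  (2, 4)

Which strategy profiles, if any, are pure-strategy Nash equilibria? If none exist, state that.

Row against b1: payoffs 10, 7 → best response U.
Row against b2: payoffs 7, 17 → best response D.
Row against b3: payoffs 16, 2 → best response U.
Column against U: payoffs 3, 9, 1 → best response b2.
Column against D: payoffs 18, 6, 4 → best response b1.
No profile is a mutual best response for all players.

No pure-strategy Nash equilibrium.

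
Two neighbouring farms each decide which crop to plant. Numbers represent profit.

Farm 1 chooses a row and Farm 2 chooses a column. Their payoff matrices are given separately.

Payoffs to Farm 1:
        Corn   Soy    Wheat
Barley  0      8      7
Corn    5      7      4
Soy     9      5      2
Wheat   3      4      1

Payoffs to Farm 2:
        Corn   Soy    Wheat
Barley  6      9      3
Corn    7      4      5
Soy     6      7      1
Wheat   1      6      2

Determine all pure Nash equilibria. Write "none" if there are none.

Farm 1 against Corn: payoffs 0, 5, 9, 3 → best response Soy.
Farm 1 against Soy: payoffs 8, 7, 5, 4 → best response Barley.
Farm 1 against Wheat: payoffs 7, 4, 2, 1 → best response Barley.
Farm 2 against Barley: payoffs 6, 9, 3 → best response Soy.
Farm 2 against Corn: payoffs 7, 4, 5 → best response Corn.
Farm 2 against Soy: payoffs 6, 7, 1 → best response Soy.
Farm 2 against Wheat: payoffs 1, 6, 2 → best response Soy.
Mutual best responses: (Barley, Soy).

Pure NE: (Barley, Soy)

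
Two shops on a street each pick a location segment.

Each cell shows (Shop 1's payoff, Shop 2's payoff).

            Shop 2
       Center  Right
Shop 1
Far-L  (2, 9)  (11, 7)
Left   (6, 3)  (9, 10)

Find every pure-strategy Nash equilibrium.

Shop 1 against Center: payoffs 2, 6 → best response Left.
Shop 1 against Right: payoffs 11, 9 → best response Far-L.
Shop 2 against Far-L: payoffs 9, 7 → best response Center.
Shop 2 against Left: payoffs 3, 10 → best response Right.
No profile is a mutual best response for all players.

This game has no pure Nash equilibrium.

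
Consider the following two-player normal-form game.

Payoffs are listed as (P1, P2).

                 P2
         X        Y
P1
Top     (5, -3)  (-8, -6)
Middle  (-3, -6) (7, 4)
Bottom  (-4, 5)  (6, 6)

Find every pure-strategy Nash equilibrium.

The pure Nash equilibria are (Top, X) and (Middle, Y).

P1 against X: payoffs 5, -3, -4 → best response Top.
P1 against Y: payoffs -8, 7, 6 → best response Middle.
P2 against Top: payoffs -3, -6 → best response X.
P2 against Middle: payoffs -6, 4 → best response Y.
P2 against Bottom: payoffs 5, 6 → best response Y.
Mutual best responses: (Top, X); (Middle, Y).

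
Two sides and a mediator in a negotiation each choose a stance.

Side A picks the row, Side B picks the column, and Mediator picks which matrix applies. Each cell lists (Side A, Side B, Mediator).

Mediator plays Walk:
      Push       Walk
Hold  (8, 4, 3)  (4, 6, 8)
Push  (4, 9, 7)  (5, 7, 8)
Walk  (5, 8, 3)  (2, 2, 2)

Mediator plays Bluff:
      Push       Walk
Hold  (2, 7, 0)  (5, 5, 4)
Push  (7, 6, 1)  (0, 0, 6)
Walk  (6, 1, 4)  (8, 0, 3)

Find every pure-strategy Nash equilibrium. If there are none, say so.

Side A against (Push, Walk): payoffs 8, 4, 5 → best response Hold.
Side A against (Push, Bluff): payoffs 2, 7, 6 → best response Push.
Side A against (Walk, Walk): payoffs 4, 5, 2 → best response Push.
Side A against (Walk, Bluff): payoffs 5, 0, 8 → best response Walk.
Side B against (Hold, Walk): payoffs 4, 6 → best response Walk.
Side B against (Hold, Bluff): payoffs 7, 5 → best response Push.
Side B against (Push, Walk): payoffs 9, 7 → best response Push.
Side B against (Push, Bluff): payoffs 6, 0 → best response Push.
Side B against (Walk, Walk): payoffs 8, 2 → best response Push.
Side B against (Walk, Bluff): payoffs 1, 0 → best response Push.
Mediator against (Hold, Push): payoffs 3, 0 → best response Walk.
Mediator against (Hold, Walk): payoffs 8, 4 → best response Walk.
Mediator against (Push, Push): payoffs 7, 1 → best response Walk.
Mediator against (Push, Walk): payoffs 8, 6 → best response Walk.
Mediator against (Walk, Push): payoffs 3, 4 → best response Bluff.
Mediator against (Walk, Walk): payoffs 2, 3 → best response Bluff.
No profile is a mutual best response for all players.

none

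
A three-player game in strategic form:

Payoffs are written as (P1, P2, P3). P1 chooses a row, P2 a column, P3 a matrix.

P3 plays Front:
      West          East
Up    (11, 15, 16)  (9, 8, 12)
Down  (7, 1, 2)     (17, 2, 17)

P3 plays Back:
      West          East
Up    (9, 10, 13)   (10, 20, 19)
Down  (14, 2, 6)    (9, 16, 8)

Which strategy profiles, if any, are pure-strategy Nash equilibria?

P1 against (West, Front): payoffs 11, 7 → best response Up.
P1 against (West, Back): payoffs 9, 14 → best response Down.
P1 against (East, Front): payoffs 9, 17 → best response Down.
P1 against (East, Back): payoffs 10, 9 → best response Up.
P2 against (Up, Front): payoffs 15, 8 → best response West.
P2 against (Up, Back): payoffs 10, 20 → best response East.
P2 against (Down, Front): payoffs 1, 2 → best response East.
P2 against (Down, Back): payoffs 2, 16 → best response East.
P3 against (Up, West): payoffs 16, 13 → best response Front.
P3 against (Up, East): payoffs 12, 19 → best response Back.
P3 against (Down, West): payoffs 2, 6 → best response Back.
P3 against (Down, East): payoffs 17, 8 → best response Front.
Mutual best responses: (Up, West, Front); (Up, East, Back); (Down, East, Front).

The pure Nash equilibria are (Up, West, Front) and (Up, East, Back) and (Down, East, Front).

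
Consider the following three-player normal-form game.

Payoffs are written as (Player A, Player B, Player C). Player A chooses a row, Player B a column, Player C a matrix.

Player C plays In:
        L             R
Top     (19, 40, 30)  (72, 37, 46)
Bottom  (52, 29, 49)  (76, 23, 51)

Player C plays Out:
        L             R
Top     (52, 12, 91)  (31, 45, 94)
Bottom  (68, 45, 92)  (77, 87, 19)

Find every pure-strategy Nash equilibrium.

(Top, L, In): Player A can switch to Bottom (19 → 52). Not NE.
(Top, L, Out): Player A can switch to Bottom (52 → 68). Not NE.
(Top, R, In): Player A can switch to Bottom (72 → 76). Not NE.
(Top, R, Out): Player A can switch to Bottom (31 → 77). Not NE.
(Bottom, L, In): Player C can switch to Out (49 → 92). Not NE.
(Bottom, L, Out): Player B can switch to R (45 → 87). Not NE.
(Bottom, R, In): Player B can switch to L (23 → 29). Not NE.
(Bottom, R, Out): Player C can switch to In (19 → 51). Not NE.

none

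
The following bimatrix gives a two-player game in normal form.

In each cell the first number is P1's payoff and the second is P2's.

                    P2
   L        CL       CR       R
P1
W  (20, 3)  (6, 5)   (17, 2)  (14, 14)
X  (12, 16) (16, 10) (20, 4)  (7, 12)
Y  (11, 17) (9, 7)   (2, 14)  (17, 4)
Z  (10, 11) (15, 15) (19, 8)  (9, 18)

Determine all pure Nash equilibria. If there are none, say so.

none

P1 against L: payoffs 20, 12, 11, 10 → best response W.
P1 against CL: payoffs 6, 16, 9, 15 → best response X.
P1 against CR: payoffs 17, 20, 2, 19 → best response X.
P1 against R: payoffs 14, 7, 17, 9 → best response Y.
P2 against W: payoffs 3, 5, 2, 14 → best response R.
P2 against X: payoffs 16, 10, 4, 12 → best response L.
P2 against Y: payoffs 17, 7, 14, 4 → best response L.
P2 against Z: payoffs 11, 15, 8, 18 → best response R.
No profile is a mutual best response for all players.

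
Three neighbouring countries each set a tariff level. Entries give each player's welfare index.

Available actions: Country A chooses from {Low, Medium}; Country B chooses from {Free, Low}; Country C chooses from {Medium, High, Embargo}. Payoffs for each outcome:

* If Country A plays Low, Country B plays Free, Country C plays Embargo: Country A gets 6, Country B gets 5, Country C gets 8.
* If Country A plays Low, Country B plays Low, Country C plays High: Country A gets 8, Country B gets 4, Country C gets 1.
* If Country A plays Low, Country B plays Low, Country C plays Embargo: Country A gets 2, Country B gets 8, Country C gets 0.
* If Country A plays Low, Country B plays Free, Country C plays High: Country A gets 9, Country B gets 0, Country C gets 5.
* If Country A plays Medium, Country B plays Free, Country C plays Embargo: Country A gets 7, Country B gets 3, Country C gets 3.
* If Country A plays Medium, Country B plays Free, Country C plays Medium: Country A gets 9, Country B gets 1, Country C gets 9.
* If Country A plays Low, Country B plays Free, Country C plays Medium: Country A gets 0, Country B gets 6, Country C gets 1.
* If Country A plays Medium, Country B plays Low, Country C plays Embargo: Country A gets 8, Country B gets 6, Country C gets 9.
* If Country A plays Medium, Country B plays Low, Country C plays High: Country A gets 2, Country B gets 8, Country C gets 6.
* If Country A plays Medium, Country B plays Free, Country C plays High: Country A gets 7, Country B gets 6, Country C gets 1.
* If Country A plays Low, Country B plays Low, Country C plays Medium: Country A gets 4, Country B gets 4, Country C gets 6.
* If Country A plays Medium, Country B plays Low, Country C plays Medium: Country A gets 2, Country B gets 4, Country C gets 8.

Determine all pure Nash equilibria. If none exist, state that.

Country A against (Free, Medium): payoffs 0, 9 → best response Medium.
Country A against (Free, High): payoffs 9, 7 → best response Low.
Country A against (Free, Embargo): payoffs 6, 7 → best response Medium.
Country A against (Low, Medium): payoffs 4, 2 → best response Low.
Country A against (Low, High): payoffs 8, 2 → best response Low.
Country A against (Low, Embargo): payoffs 2, 8 → best response Medium.
Country B against (Low, Medium): payoffs 6, 4 → best response Free.
Country B against (Low, High): payoffs 0, 4 → best response Low.
Country B against (Low, Embargo): payoffs 5, 8 → best response Low.
Country B against (Medium, Medium): payoffs 1, 4 → best response Low.
Country B against (Medium, High): payoffs 6, 8 → best response Low.
Country B against (Medium, Embargo): payoffs 3, 6 → best response Low.
Country C against (Low, Free): payoffs 1, 5, 8 → best response Embargo.
Country C against (Low, Low): payoffs 6, 1, 0 → best response Medium.
Country C against (Medium, Free): payoffs 9, 1, 3 → best response Medium.
Country C against (Medium, Low): payoffs 8, 6, 9 → best response Embargo.
Mutual best responses: (Medium, Low, Embargo).

(Medium, Low, Embargo)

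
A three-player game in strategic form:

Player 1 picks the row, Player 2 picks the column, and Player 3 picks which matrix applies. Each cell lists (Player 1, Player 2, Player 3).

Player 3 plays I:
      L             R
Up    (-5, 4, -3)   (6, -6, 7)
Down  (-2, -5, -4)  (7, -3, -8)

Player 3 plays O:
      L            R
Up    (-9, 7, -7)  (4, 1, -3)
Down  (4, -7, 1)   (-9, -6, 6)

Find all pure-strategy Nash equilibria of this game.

There is no pure-strategy Nash equilibrium.

(Up, L, I): Player 1 can switch to Down (-5 → -2). Not NE.
(Up, L, O): Player 1 can switch to Down (-9 → 4). Not NE.
(Up, R, I): Player 1 can switch to Down (6 → 7). Not NE.
(Up, R, O): Player 2 can switch to L (1 → 7). Not NE.
(Down, L, I): Player 2 can switch to R (-5 → -3). Not NE.
(Down, L, O): Player 2 can switch to R (-7 → -6). Not NE.
(Down, R, I): Player 3 can switch to O (-8 → 6). Not NE.
(Down, R, O): Player 1 can switch to Up (-9 → 4). Not NE.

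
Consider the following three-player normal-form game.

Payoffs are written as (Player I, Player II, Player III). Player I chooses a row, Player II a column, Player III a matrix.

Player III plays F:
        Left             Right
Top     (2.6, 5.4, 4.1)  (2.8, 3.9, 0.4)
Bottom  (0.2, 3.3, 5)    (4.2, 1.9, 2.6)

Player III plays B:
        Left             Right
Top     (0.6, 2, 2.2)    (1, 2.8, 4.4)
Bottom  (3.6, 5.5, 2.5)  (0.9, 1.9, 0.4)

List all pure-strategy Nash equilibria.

Pure-strategy Nash equilibria: (Top, Left, F); (Top, Right, B)

Player I against (Left, F): payoffs 2.6, 0.2 → best response Top.
Player I against (Left, B): payoffs 0.6, 3.6 → best response Bottom.
Player I against (Right, F): payoffs 2.8, 4.2 → best response Bottom.
Player I against (Right, B): payoffs 1, 0.9 → best response Top.
Player II against (Top, F): payoffs 5.4, 3.9 → best response Left.
Player II against (Top, B): payoffs 2, 2.8 → best response Right.
Player II against (Bottom, F): payoffs 3.3, 1.9 → best response Left.
Player II against (Bottom, B): payoffs 5.5, 1.9 → best response Left.
Player III against (Top, Left): payoffs 4.1, 2.2 → best response F.
Player III against (Top, Right): payoffs 0.4, 4.4 → best response B.
Player III against (Bottom, Left): payoffs 5, 2.5 → best response F.
Player III against (Bottom, Right): payoffs 2.6, 0.4 → best response F.
Mutual best responses: (Top, Left, F); (Top, Right, B).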